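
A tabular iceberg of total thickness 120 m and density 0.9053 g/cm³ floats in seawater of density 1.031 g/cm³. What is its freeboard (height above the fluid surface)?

Floating equilibrium: submerged depth d = t ρ_obj/ρ_fluid = 120 m × 0.9053/1.031 = 105.4 m.
Freeboard = t − d = 120 m − 105.4 m = 14.6 m.

14.6 m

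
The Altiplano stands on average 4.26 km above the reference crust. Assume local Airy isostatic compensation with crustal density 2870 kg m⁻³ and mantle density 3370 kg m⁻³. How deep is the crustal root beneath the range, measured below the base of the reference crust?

24.5 km

By Archimedes' principle applied to the lithosphere: the weight of the topography is balanced by the buoyancy of the root, ρ_c h = (ρ_m − ρ_c) r.
r = h · ρ_c / (ρ_m − ρ_c) = 4.26 km × 2870 / (3370 − 2870) = 24.5 km.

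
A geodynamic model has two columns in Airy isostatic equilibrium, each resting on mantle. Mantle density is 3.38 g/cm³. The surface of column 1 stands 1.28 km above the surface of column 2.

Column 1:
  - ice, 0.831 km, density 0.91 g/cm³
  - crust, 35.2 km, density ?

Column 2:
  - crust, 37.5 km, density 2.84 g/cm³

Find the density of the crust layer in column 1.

Take the compensation level at the base of the deeper column (depth z_c below the surface of column 1) and equate Σ ρ_i t_i down to z_c; mantle fills any gap and the z_c terms cancel.
Column 1: 0.831×0.91 + 35.2×ρ + (z_c − 36.031)×3.38
Column 2: 1.28×0 + 37.5×2.84 + (z_c − 1.28 − 37.5)×3.38
The z_c×3.38 term appears on both sides and cancels. Collect the known terms of each column as K = Σ(ρt)_known − 3.38 × (depth of known layers): K_1 = 0.75621 − 3.38×36.031 = −121.02857; K_2 = 106.5 − 3.38×(1.28 + 37.5) = −24.5764.
Balance: K_1 + 35.2×ρ = K_2, so ρ = (K_2 − K_1)/35.2 = 96.4522/35.2 = 2.74 g/cm³.

2.74 g/cm³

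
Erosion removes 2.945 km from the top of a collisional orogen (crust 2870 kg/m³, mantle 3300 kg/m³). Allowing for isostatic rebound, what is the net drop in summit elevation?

0.384 km

Rebound u = e ρ_c/ρ_m = 2.945 km × 2870/3300 = 2.561 km.
Net surface drop = e − u = 2.945 km − 2.561 km = e (ρ_m − ρ_c)/ρ_m = 0.384 km.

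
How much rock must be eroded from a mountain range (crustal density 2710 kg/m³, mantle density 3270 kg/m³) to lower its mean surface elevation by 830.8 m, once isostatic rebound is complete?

4850 m

Net drop Δ = e − u = e − e ρ_c/ρ_m = e (ρ_m − ρ_c)/ρ_m.
e = Δ ρ_m/(ρ_m − ρ_c) = 830.8 m × 3270/560 = 4850 m.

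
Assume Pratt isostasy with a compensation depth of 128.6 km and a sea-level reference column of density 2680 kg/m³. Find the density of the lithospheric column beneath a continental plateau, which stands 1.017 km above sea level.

Pratt balance: ρ_ref D = ρ (D + h).
ρ = ρ_ref D/(D + h) = 2680 × 128.6 km/(128.6 km + 1.017 km) = 2660 kg/m³.

2660 kg/m³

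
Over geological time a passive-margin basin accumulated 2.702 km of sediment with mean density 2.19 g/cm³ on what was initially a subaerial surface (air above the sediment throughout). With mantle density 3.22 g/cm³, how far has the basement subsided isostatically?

Subaerial load: s = t ρ_sed / ρ_m = 2.702 km × 2.19/3.22 = 1.84 km.

1.84 km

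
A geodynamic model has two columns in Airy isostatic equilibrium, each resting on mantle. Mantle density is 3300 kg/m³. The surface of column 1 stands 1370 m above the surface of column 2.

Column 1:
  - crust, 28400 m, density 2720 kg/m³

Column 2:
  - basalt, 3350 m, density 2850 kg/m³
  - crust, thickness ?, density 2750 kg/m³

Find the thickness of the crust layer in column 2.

19000 m

Take the compensation level at the base of the deeper column (depth z_c below the surface of column 1) and equate Σ ρ_i t_i down to z_c; mantle fills any gap and the z_c terms cancel.
Column 1: 28400×2720 + (z_c − 28400)×3300
Column 2: 1370×0 + 3350×2850 + x×2750 + (z_c − 1370 − 3350 − x)×3300
The z_c×3300 term appears on both sides and cancels. Collect the known terms of each column as K = Σ(ρt)_known − 3300 × (depth of known layers): K_1 = 77248000 − 3300×28400 = −16472000; K_2 = 9547500 − 3300×(1370 + 3350) = −6028500.
Balance: K_1 = K_2 − x×(3300 − 2750), so x = (K_2 − K_1)/(3300 − 2750) = 10443500/550 = 19000 m.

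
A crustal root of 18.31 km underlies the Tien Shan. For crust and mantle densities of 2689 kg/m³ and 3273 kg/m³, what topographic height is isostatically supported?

3.98 km

In Airy isostatic equilibrium: ρ_c h = (ρ_m − ρ_c) r.
h = r (ρ_m − ρ_c) / ρ_c = 18.31 km × (3273 − 2689) / 2689 = 3.98 km.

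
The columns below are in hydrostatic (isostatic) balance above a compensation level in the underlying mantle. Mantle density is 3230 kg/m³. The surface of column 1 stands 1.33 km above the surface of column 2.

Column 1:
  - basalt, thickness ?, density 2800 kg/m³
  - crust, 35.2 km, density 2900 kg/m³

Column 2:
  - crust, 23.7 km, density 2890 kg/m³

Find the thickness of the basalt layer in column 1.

Take the compensation level at the base of the deeper column (depth z_c below the surface of column 1) and equate Σ ρ_i t_i down to z_c; mantle fills any gap and the z_c terms cancel.
Column 1: x×2800 + 35.2×2900 + (z_c − 35.2 − x)×3230
Column 2: 1.33×0 + 23.7×2890 + (z_c − 1.33 − 23.7)×3230
The z_c×3230 term appears on both sides and cancels. Collect the known terms of each column as K = Σ(ρt)_known − 3230 × (depth of known layers): K_1 = 102080 − 3230×35.2 = −11616; K_2 = 68493 − 3230×(1.33 + 23.7) = −12353.9.
Balance: K_1 − x×(3230 − 2800) = K_2, so x = (K_1 − K_2)/(3230 − 2800) = 737.9/430 = 1.72 km.

1.72 km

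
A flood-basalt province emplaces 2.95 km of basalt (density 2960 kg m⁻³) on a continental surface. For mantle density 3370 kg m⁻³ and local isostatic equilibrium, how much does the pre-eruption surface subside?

2.59 km

Subaerial loading: s = t ρ_load / ρ_m.
s = 2.95 km × 2960/3370 = 2.59 km.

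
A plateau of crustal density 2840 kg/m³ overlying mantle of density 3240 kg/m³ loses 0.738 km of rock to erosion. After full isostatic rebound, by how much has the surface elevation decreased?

Rebound u = e ρ_c/ρ_m = 0.738 km × 2840/3240 = 0.6469 km.
Net surface drop = e − u = 0.738 km − 0.6469 km = e (ρ_m − ρ_c)/ρ_m = 0.0911 km.

0.0911 km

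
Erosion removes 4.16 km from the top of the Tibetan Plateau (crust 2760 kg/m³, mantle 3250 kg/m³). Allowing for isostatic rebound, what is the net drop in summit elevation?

Rebound u = e ρ_c/ρ_m = 4.16 km × 2760/3250 = 3.533 km.
Net surface drop = e − u = 4.16 km − 3.533 km = e (ρ_m − ρ_c)/ρ_m = 0.627 km.

0.627 km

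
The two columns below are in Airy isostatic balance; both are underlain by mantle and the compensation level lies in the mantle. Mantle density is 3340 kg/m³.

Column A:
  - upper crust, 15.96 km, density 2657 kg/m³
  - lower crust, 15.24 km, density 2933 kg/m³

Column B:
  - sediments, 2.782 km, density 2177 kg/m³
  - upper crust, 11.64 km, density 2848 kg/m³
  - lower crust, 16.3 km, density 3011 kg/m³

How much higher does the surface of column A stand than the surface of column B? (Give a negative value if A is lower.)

For any compensation level in the mantle, the mantle terms cancel and isostasy reduces to e = (Σt_A − Σt_B) − (Σ(ρt)_A − Σ(ρt)_B) / ρ_m.
Σt_A = 31.2 km; Σt_B = 30.722 km; Σ(ρt)_A = 87104.64; Σ(ρt)_B = 88286.434 (in km·kg/m³).
e = (31.2 − 30.722) − (87104.64 − 88286.434) / 3340 = 0.832 km.

0.832 km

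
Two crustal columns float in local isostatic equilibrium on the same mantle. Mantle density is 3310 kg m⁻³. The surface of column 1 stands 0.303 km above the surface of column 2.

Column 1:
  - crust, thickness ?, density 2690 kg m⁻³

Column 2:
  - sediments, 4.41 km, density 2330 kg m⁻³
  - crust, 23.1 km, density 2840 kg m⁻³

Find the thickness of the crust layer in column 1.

Take the compensation level at the base of the deeper column (depth z_c below the surface of column 1) and equate Σ ρ_i t_i down to z_c; mantle fills any gap and the z_c terms cancel.
Column 1: x×2690 + (z_c − 0 − x)×3310
Column 2: 0.303×0 + 4.41×2330 + 23.1×2840 + (z_c − 0.303 − 27.51)×3310
The z_c×3310 term appears on both sides and cancels. Collect the known terms of each column as K = Σ(ρt)_known − 3310 × (depth of known layers): K_1 = 0 − 3310×0 = 0; K_2 = 75879.3 − 3310×(0.303 + 27.51) = −16181.73.
Balance: K_1 − x×(3310 − 2690) = K_2, so x = (K_1 − K_2)/(3310 − 2690) = 16181.7/620 = 26.1 km.

26.1 km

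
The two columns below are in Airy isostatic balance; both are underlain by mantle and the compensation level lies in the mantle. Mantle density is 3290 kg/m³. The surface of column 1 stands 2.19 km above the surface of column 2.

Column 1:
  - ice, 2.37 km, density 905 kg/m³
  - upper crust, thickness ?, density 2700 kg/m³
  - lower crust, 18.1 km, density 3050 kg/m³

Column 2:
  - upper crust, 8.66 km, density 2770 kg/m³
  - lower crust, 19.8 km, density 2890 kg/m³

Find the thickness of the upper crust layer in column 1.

16.3 km

Take the compensation level at the base of the deeper column (depth z_c below the surface of column 1) and equate Σ ρ_i t_i down to z_c; mantle fills any gap and the z_c terms cancel.
Column 1: 2.37×905 + x×2700 + 18.1×3050 + (z_c − 20.47 − x)×3290
Column 2: 2.19×0 + 8.66×2770 + 19.8×2890 + (z_c − 2.19 − 28.46)×3290
The z_c×3290 term appears on both sides and cancels. Collect the known terms of each column as K = Σ(ρt)_known − 3290 × (depth of known layers): K_1 = 57349.85 − 3290×20.47 = −9996.45; K_2 = 81210.2 − 3290×(2.19 + 28.46) = −19628.3.
Balance: K_1 − x×(3290 − 2700) = K_2, so x = (K_1 − K_2)/(3290 − 2700) = 9631.85/590 = 16.3 km.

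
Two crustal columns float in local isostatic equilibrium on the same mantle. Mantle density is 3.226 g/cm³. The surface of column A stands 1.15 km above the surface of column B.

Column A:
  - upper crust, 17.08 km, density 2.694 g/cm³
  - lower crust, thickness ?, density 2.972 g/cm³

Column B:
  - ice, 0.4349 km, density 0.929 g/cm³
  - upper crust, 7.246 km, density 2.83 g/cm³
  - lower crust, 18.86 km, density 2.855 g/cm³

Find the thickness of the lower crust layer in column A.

21.6 km

Take the compensation level at the base of the deeper column (depth z_c below the surface of column A) and equate Σ ρ_i t_i down to z_c; mantle fills any gap and the z_c terms cancel.
Column A: 17.08×2.694 + x×2.972 + (z_c − 17.08 − x)×3.226
Column B: 1.15×0 + 0.4349×0.929 + 7.246×2.83 + 18.86×2.855 + (z_c − 1.15 − 26.5409)×3.226
The z_c×3.226 term appears on both sides and cancels. Collect the known terms of each column as K = Σ(ρt)_known − 3.226 × (depth of known layers): K_A = 46.01352 − 3.226×17.08 = −9.08656; K_B = 74.7555021 − 3.226×(1.15 + 26.5409) = −14.5753413.
Balance: K_A − x×(3.226 − 2.972) = K_B, so x = (K_A − K_B)/(3.226 − 2.972) = 5.48878/0.254 = 21.6 km.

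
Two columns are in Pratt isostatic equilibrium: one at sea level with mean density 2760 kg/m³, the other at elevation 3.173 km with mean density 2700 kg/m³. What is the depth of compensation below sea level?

143 km

ρ_ref D = ρ (D + h) → D (ρ_ref − ρ) = ρ h.
D = ρ h/(ρ_ref − ρ) = 2700 × 3.173 km/(2760 − 2700) = 143 km.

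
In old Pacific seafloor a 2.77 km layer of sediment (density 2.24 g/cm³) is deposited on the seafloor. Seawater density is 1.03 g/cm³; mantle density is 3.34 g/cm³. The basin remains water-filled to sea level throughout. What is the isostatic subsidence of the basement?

Submarine loading: the sediment displaces seawater, and the subsidence is in turn flooded, so s (ρ_m − ρ_w) = t (ρ_sed − ρ_w).
s = 2.77 km × (2.24 − 1.03) / (3.34 − 1.03) = 1.45 km.

1.45 km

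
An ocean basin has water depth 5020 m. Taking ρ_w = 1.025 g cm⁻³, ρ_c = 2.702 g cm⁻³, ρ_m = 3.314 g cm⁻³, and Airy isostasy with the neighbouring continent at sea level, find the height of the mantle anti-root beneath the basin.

13800 m

In Airy isostatic equilibrium: replacing crust with seawater at the top is compensated by replacing crust with mantle at the base: d (ρ_c − ρ_w) = a (ρ_m − ρ_c).
a = d (ρ_c − ρ_w)/(ρ_m − ρ_c) = 5020 m × 1.677/0.612 = 13800 m.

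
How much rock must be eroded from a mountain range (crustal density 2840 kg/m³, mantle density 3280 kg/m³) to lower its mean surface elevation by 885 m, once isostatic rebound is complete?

Net drop Δ = e − u = e − e ρ_c/ρ_m = e (ρ_m − ρ_c)/ρ_m.
e = Δ ρ_m/(ρ_m − ρ_c) = 885 m × 3280/440 = 6600 m.

6600 m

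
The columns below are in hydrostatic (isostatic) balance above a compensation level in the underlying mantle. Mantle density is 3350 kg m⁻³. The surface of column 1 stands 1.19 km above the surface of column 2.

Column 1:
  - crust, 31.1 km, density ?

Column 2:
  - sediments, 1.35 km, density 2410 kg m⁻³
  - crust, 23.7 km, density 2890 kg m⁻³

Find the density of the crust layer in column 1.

Take the compensation level at the base of the deeper column (depth z_c below the surface of column 1) and equate Σ ρ_i t_i down to z_c; mantle fills any gap and the z_c terms cancel.
Column 1: 31.1×ρ + (z_c − 31.1)×3350
Column 2: 1.19×0 + 1.35×2410 + 23.7×2890 + (z_c − 1.19 − 25.05)×3350
The z_c×3350 term appears on both sides and cancels. Collect the known terms of each column as K = Σ(ρt)_known − 3350 × (depth of known layers): K_1 = 0 − 3350×31.1 = −104185; K_2 = 71746.5 − 3350×(1.19 + 25.05) = −16157.5.
Balance: K_1 + 31.1×ρ = K_2, so ρ = (K_2 − K_1)/31.1 = 88027.5/31.1 = 2830 kg m⁻³.

2830 kg m⁻³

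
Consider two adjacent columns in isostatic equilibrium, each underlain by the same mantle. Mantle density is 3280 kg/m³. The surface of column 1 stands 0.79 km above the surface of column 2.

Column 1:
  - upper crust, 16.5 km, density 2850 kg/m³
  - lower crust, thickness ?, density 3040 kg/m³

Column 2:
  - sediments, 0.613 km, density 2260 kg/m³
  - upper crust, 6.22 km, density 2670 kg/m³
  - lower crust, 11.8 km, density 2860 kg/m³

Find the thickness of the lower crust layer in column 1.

20.3 km

Take the compensation level at the base of the deeper column (depth z_c below the surface of column 1) and equate Σ ρ_i t_i down to z_c; mantle fills any gap and the z_c terms cancel.
Column 1: 16.5×2850 + x×3040 + (z_c − 16.5 − x)×3280
Column 2: 0.79×0 + 0.613×2260 + 6.22×2670 + 11.8×2860 + (z_c − 0.79 − 18.633)×3280
The z_c×3280 term appears on both sides and cancels. Collect the known terms of each column as K = Σ(ρt)_known − 3280 × (depth of known layers): K_1 = 47025 − 3280×16.5 = −7095; K_2 = 51740.78 − 3280×(0.79 + 18.633) = −11966.66.
Balance: K_1 − x×(3280 − 3040) = K_2, so x = (K_1 − K_2)/(3280 − 3040) = 4871.66/240 = 20.3 km.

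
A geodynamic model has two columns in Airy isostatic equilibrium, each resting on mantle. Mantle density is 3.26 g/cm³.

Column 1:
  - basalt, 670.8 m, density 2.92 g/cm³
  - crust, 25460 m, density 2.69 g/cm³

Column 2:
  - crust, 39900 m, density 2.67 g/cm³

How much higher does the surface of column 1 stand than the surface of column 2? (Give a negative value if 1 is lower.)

For any compensation level in the mantle, the mantle terms cancel and isostasy reduces to e = (Σt_1 − Σt_2) − (Σ(ρt)_1 − Σ(ρt)_2) / ρ_m.
Σt_1 = 26130.8 m; Σt_2 = 39900 m; Σ(ρt)_1 = 70446.136; Σ(ρt)_2 = 106533 (in m·g/cm³).
e = (26130.8 − 39900) − (70446.136 − 106533) / 3.26 = −2700 m.

−2700 m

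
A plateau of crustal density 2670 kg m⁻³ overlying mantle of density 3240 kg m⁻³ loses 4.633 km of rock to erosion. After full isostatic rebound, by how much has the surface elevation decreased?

Rebound u = e ρ_c/ρ_m = 4.633 km × 2670/3240 = 3.818 km.
Net surface drop = e − u = 4.633 km − 3.818 km = e (ρ_m − ρ_c)/ρ_m = 0.815 km.

0.815 km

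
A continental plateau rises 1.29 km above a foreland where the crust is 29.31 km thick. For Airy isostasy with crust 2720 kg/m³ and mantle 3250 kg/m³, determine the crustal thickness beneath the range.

37.2 km

Root depth r = h ρ_c / (ρ_m − ρ_c) = 1.29 km × 2720 / 530 = 6.62 km.
Total thickness = T + h + r = 29.31 km + 1.29 km + 6.62 km = 37.2 km.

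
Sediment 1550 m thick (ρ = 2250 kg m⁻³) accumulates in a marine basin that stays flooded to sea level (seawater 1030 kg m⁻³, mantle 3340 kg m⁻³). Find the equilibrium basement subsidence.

Submarine loading: the sediment displaces seawater, and the subsidence is in turn flooded, so s (ρ_m − ρ_w) = t (ρ_sed − ρ_w).
s = 1550 m × (2250 − 1030) / (3340 − 1030) = 819 m.

819 m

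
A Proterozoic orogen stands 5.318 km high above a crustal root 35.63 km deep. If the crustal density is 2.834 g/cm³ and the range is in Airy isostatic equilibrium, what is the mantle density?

Airy balance: ρ_c h = (ρ_m − ρ_c) r → ρ_m = ρ_c (1 + h/r).
ρ_m = 2.834 × (1 + 5.318 km/35.63 km) = 3.26 g/cm³.

3.26 g/cm³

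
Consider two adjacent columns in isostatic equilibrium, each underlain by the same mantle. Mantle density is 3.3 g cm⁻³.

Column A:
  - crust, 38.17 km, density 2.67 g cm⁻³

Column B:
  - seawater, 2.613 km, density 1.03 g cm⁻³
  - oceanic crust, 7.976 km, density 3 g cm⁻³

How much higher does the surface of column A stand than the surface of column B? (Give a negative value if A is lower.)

4.76 km

For any compensation level in the mantle, the mantle terms cancel and isostasy reduces to e = (Σt_A − Σt_B) − (Σ(ρt)_A − Σ(ρt)_B) / ρ_m.
Σt_A = 38.17 km; Σt_B = 10.589 km; Σ(ρt)_A = 101.9139; Σ(ρt)_B = 26.61939 (in km·g cm⁻³).
e = (38.17 − 10.589) − (101.9139 − 26.61939) / 3.3 = 4.76 km.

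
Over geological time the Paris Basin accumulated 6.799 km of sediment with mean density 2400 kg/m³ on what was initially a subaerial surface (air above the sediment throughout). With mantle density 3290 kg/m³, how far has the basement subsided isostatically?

4.96 km

Subaerial load: s = t ρ_sed / ρ_m = 6.799 km × 2400/3290 = 4.96 km.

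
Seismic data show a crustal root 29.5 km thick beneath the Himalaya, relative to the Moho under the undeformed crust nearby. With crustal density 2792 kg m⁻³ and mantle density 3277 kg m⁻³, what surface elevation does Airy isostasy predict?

Balancing pressure at the compensation depth: ρ_c h = (ρ_m − ρ_c) r.
h = r (ρ_m − ρ_c) / ρ_c = 29.5 km × (3277 − 2792) / 2792 = 5.12 km.

5.12 km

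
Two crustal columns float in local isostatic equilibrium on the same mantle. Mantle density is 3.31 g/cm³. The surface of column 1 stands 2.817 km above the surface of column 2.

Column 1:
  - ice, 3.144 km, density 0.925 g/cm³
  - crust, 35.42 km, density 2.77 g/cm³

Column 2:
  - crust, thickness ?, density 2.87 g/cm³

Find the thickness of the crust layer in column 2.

Take the compensation level at the base of the deeper column (depth z_c below the surface of column 1) and equate Σ ρ_i t_i down to z_c; mantle fills any gap and the z_c terms cancel.
Column 1: 3.144×0.925 + 35.42×2.77 + (z_c − 38.564)×3.31
Column 2: 2.817×0 + x×2.87 + (z_c − 2.817 − 0 − x)×3.31
The z_c×3.31 term appears on both sides and cancels. Collect the known terms of each column as K = Σ(ρt)_known − 3.31 × (depth of known layers): K_1 = 101.0216 − 3.31×38.564 = −26.62524; K_2 = 0 − 3.31×(2.817 + 0) = −9.32427.
Balance: K_1 = K_2 − x×(3.31 − 2.87), so x = (K_2 − K_1)/(3.31 − 2.87) = 17.301/0.44 = 39.3 km.

39.3 km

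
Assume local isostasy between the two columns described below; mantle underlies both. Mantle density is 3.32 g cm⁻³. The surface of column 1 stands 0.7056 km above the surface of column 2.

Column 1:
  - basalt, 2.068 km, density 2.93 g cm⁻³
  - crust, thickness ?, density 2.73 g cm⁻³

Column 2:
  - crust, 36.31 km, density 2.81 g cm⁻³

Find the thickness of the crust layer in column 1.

34 km

Take the compensation level at the base of the deeper column (depth z_c below the surface of column 1) and equate Σ ρ_i t_i down to z_c; mantle fills any gap and the z_c terms cancel.
Column 1: 2.068×2.93 + x×2.73 + (z_c − 2.068 − x)×3.32
Column 2: 0.7056×0 + 36.31×2.81 + (z_c − 0.7056 − 36.31)×3.32
The z_c×3.32 term appears on both sides and cancels. Collect the known terms of each column as K = Σ(ρt)_known − 3.32 × (depth of known layers): K_1 = 6.05924 − 3.32×2.068 = −0.80652; K_2 = 102.0311 − 3.32×(0.7056 + 36.31) = −20.860692.
Balance: K_1 − x×(3.32 − 2.73) = K_2, so x = (K_1 − K_2)/(3.32 − 2.73) = 20.0542/0.59 = 34 km.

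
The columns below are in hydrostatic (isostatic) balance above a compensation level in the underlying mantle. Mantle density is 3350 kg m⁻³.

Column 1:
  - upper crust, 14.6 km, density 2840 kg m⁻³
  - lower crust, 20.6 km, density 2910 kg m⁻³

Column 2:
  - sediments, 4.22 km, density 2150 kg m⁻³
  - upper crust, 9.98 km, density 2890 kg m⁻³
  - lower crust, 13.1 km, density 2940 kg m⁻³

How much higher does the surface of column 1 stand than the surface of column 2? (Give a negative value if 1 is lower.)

0.443 km

For any compensation level in the mantle, the mantle terms cancel and isostasy reduces to e = (Σt_1 − Σt_2) − (Σ(ρt)_1 − Σ(ρt)_2) / ρ_m.
Σt_1 = 35.2 km; Σt_2 = 27.3 km; Σ(ρt)_1 = 101410; Σ(ρt)_2 = 76429.2 (in km·kg m⁻³).
e = (35.2 − 27.3) − (101410 − 76429.2) / 3350 = 0.443 km.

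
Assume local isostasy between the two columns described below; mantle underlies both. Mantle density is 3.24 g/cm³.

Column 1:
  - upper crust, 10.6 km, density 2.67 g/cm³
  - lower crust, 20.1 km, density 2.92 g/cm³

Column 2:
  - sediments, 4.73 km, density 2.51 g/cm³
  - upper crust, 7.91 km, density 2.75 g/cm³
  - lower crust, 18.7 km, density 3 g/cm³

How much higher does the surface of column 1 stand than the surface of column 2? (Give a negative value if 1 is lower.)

For any compensation level in the mantle, the mantle terms cancel and isostasy reduces to e = (Σt_1 − Σt_2) − (Σ(ρt)_1 − Σ(ρt)_2) / ρ_m.
Σt_1 = 30.7 km; Σt_2 = 31.34 km; Σ(ρt)_1 = 86.994; Σ(ρt)_2 = 89.7248 (in km·g/cm³).
e = (30.7 − 31.34) − (86.994 − 89.7248) / 3.24 = 0.203 km.

0.203 km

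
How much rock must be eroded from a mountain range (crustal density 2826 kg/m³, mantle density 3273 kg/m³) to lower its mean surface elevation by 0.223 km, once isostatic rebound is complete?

1.63 km

Net drop Δ = e − u = e − e ρ_c/ρ_m = e (ρ_m − ρ_c)/ρ_m.
e = Δ ρ_m/(ρ_m − ρ_c) = 0.223 km × 3273/447 = 1.63 km.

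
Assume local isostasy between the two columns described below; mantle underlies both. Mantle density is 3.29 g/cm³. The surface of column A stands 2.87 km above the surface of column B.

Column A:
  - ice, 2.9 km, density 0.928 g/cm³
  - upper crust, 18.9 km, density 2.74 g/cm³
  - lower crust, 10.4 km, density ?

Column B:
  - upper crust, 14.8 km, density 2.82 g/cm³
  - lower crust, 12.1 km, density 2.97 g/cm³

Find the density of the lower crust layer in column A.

Take the compensation level at the base of the deeper column (depth z_c below the surface of column A) and equate Σ ρ_i t_i down to z_c; mantle fills any gap and the z_c terms cancel.
Column A: 2.9×0.928 + 18.9×2.74 + 10.4×ρ + (z_c − 32.2)×3.29
Column B: 2.87×0 + 14.8×2.82 + 12.1×2.97 + (z_c − 2.87 − 26.9)×3.29
The z_c×3.29 term appears on both sides and cancels. Collect the known terms of each column as K = Σ(ρt)_known − 3.29 × (depth of known layers): K_A = 54.4772 − 3.29×32.2 = −51.4608; K_B = 77.673 − 3.29×(2.87 + 26.9) = −20.2703.
Balance: K_A + 10.4×ρ = K_B, so ρ = (K_B − K_A)/10.4 = 31.1905/10.4 = 3 g/cm³.

3 g/cm³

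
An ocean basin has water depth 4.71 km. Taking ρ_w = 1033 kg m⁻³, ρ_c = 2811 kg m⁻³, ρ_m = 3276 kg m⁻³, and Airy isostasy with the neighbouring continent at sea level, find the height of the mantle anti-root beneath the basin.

18 km

Balancing pressure at the compensation depth: replacing crust with seawater at the top is compensated by replacing crust with mantle at the base: d (ρ_c − ρ_w) = a (ρ_m − ρ_c).
a = d (ρ_c − ρ_w)/(ρ_m − ρ_c) = 4.71 km × 1778/465 = 18 km.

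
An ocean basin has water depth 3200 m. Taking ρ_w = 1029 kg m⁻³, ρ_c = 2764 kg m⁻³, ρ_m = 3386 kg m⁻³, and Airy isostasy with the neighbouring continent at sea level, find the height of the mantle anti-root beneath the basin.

Equating mass per unit area of the two columns: replacing crust with seawater at the top is compensated by replacing crust with mantle at the base: d (ρ_c − ρ_w) = a (ρ_m − ρ_c).
a = d (ρ_c − ρ_w)/(ρ_m − ρ_c) = 3200 m × 1735/622 = 8930 m.

8930 m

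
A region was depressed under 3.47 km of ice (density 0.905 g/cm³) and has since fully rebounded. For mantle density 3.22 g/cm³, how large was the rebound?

Removing the load lets mantle flow back in; uplift u satisfies ρ_ice t = ρ_m u.
u = t ρ_ice/ρ_m = 3.47 km × 0.905/3.22 = 0.975 km.

0.975 km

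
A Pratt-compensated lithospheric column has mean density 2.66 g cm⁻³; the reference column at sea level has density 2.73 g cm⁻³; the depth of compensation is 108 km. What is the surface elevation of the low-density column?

2.84 km

ρ_ref D = ρ (D + h) → h = D (ρ_ref − ρ)/ρ.
h = 108 km × (2.73 − 2.66)/2.66 = 2.84 km.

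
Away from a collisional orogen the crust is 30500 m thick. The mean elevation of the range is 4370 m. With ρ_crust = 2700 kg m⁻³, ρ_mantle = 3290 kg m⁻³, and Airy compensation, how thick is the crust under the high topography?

54900 m

Root depth r = h ρ_c / (ρ_m − ρ_c) = 4370 m × 2700 / 590 = 20000 m.
Total thickness = T + h + r = 30500 m + 4370 m + 20000 m = 54900 m.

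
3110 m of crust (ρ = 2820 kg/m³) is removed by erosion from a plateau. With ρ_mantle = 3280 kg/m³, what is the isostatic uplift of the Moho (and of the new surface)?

Unloading: uplift u = e ρ_c/ρ_m = 3110 m × 2820/3280 = 2670 m.

2670 m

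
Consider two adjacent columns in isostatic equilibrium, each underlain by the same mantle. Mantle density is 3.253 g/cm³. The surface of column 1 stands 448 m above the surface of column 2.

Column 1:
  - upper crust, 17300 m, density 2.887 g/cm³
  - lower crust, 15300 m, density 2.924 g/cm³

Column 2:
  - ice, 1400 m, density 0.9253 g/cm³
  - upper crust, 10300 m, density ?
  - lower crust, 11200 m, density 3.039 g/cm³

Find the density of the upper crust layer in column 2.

2.84 g/cm³

Take the compensation level at the base of the deeper column (depth z_c below the surface of column 1) and equate Σ ρ_i t_i down to z_c; mantle fills any gap and the z_c terms cancel.
Column 1: 17300×2.887 + 15300×2.924 + (z_c − 32600)×3.253
Column 2: 448×0 + 1400×0.9253 + 10300×ρ + 11200×3.039 + (z_c − 448 − 22900)×3.253
The z_c×3.253 term appears on both sides and cancels. Collect the known terms of each column as K = Σ(ρt)_known − 3.253 × (depth of known layers): K_1 = 94682.3 − 3.253×32600 = −11365.5; K_2 = 35332.22 − 3.253×(448 + 22900) = −40618.824.
Balance: K_1 = K_2 + 10300×ρ, so ρ = (K_1 − K_2)/10300 = 29253.3/10300 = 2.84 g/cm³.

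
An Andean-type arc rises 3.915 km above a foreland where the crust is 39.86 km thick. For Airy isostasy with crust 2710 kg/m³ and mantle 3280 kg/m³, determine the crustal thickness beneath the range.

Root depth r = h ρ_c / (ρ_m − ρ_c) = 3.915 km × 2710 / 570 = 18.61 km.
Total thickness = T + h + r = 39.86 km + 3.915 km + 18.61 km = 62.4 km.

62.4 km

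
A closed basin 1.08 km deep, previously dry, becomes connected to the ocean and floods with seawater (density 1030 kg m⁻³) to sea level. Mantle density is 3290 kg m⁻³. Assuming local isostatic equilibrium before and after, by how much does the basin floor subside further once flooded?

0.492 km

After flooding the water column is d + s deep. Its weight must equal the weight of mantle displaced by the extra subsidence s: (d + s) ρ_w = s ρ_m.
s = d ρ_w / (ρ_m − ρ_w) = 1.08 km × 1030/(3290 − 1030) = 0.492 km.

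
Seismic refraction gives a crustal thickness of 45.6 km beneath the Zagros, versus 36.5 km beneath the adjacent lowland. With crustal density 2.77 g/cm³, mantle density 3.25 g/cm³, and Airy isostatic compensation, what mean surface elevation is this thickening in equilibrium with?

1.34 km

Excess crust Δ = 45.6 km − 36.5 km = 9.1 km, split between elevation h and root r with h + r = Δ.
Airy balance ρ_c h = (ρ_m − ρ_c) r gives r = h ρ_c/(ρ_m − ρ_c), so h (1 + ρ_c/(ρ_m − ρ_c)) = Δ, i.e. h = Δ (ρ_m − ρ_c)/ρ_m.
h = 9.1 km × 0.48/3.25 = 1.34 km.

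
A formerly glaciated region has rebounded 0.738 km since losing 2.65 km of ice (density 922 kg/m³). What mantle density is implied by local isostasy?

ρ_m = ρ_ice t / u = 922 × 2.65 km/0.738 km = 3310 kg/m³.

3310 kg/m³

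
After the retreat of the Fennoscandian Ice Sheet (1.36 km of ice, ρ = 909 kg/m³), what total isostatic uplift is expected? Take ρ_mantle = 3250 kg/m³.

Removing the load lets mantle flow back in; uplift u satisfies ρ_ice t = ρ_m u.
u = t ρ_ice/ρ_m = 1.36 km × 909/3250 = 0.38 km.

0.38 km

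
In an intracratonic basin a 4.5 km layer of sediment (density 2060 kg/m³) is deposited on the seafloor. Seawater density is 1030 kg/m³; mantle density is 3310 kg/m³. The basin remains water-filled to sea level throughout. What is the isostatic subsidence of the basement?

2.03 km

Submarine loading: the sediment displaces seawater, and the subsidence is in turn flooded, so s (ρ_m − ρ_w) = t (ρ_sed − ρ_w).
s = 4.5 km × (2060 − 1030) / (3310 − 1030) = 2.03 km.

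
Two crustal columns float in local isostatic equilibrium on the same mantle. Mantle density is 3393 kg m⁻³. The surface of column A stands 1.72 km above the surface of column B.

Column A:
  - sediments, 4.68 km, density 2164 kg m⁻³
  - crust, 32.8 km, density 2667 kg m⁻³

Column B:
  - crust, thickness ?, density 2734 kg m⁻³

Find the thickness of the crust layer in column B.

36 km

Take the compensation level at the base of the deeper column (depth z_c below the surface of column A) and equate Σ ρ_i t_i down to z_c; mantle fills any gap and the z_c terms cancel.
Column A: 4.68×2164 + 32.8×2667 + (z_c − 37.48)×3393
Column B: 1.72×0 + x×2734 + (z_c − 1.72 − 0 − x)×3393
The z_c×3393 term appears on both sides and cancels. Collect the known terms of each column as K = Σ(ρt)_known − 3393 × (depth of known layers): K_A = 97605.12 − 3393×37.48 = −29564.52; K_B = 0 − 3393×(1.72 + 0) = −5835.96.
Balance: K_A = K_B − x×(3393 − 2734), so x = (K_B − K_A)/(3393 − 2734) = 23728.6/659 = 36 km.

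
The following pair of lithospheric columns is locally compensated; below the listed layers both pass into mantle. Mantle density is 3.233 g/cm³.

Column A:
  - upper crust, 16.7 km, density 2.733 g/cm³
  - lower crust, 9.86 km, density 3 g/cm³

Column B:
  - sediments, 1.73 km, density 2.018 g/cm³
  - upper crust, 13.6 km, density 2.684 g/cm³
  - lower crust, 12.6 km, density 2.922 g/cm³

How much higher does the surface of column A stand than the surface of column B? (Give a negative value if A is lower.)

−0.878 km

For any compensation level in the mantle, the mantle terms cancel and isostasy reduces to e = (Σt_A − Σt_B) − (Σ(ρt)_A − Σ(ρt)_B) / ρ_m.
Σt_A = 26.56 km; Σt_B = 27.93 km; Σ(ρt)_A = 75.2211; Σ(ρt)_B = 76.81074 (in km·g/cm³).
e = (26.56 − 27.93) − (75.2211 − 76.81074) / 3.233 = −0.878 km.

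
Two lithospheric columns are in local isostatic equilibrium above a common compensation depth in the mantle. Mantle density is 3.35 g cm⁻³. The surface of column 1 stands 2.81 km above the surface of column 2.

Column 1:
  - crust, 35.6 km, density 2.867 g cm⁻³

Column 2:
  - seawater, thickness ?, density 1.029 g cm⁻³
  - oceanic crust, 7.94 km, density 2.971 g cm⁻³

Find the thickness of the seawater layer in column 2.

Take the compensation level at the base of the deeper column (depth z_c below the surface of column 1) and equate Σ ρ_i t_i down to z_c; mantle fills any gap and the z_c terms cancel.
Column 1: 35.6×2.867 + (z_c − 35.6)×3.35
Column 2: 2.81×0 + x×1.029 + 7.94×2.971 + (z_c − 2.81 − 7.94 − x)×3.35
The z_c×3.35 term appears on both sides and cancels. Collect the known terms of each column as K = Σ(ρt)_known − 3.35 × (depth of known layers): K_1 = 102.0652 − 3.35×35.6 = −17.1948; K_2 = 23.58974 − 3.35×(2.81 + 7.94) = −12.42276.
Balance: K_1 = K_2 − x×(3.35 − 1.029), so x = (K_2 − K_1)/(3.35 − 1.029) = 4.77204/2.321 = 2.06 km.

2.06 km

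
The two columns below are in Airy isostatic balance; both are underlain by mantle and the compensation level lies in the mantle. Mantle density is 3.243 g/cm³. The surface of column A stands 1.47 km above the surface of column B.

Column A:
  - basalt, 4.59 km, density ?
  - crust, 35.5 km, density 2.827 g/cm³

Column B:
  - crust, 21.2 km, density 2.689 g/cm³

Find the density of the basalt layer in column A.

Take the compensation level at the base of the deeper column (depth z_c below the surface of column A) and equate Σ ρ_i t_i down to z_c; mantle fills any gap and the z_c terms cancel.
Column A: 4.59×ρ + 35.5×2.827 + (z_c − 40.09)×3.243
Column B: 1.47×0 + 21.2×2.689 + (z_c − 1.47 − 21.2)×3.243
The z_c×3.243 term appears on both sides and cancels. Collect the known terms of each column as K = Σ(ρt)_known − 3.243 × (depth of known layers): K_A = 100.3585 − 3.243×40.09 = −29.65337; K_B = 57.0068 − 3.243×(1.47 + 21.2) = −16.51201.
Balance: K_A + 4.59×ρ = K_B, so ρ = (K_B − K_A)/4.59 = 13.1414/4.59 = 2.86 g/cm³.

2.86 g/cm³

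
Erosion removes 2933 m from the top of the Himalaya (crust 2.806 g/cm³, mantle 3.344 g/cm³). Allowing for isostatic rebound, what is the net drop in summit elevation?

472 m

Rebound u = e ρ_c/ρ_m = 2933 m × 2.806/3.344 = 2461 m.
Net surface drop = e − u = 2933 m − 2461 m = e (ρ_m − ρ_c)/ρ_m = 472 m.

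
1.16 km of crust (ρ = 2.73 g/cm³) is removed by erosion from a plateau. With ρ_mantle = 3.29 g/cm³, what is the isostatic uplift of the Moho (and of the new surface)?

0.963 km

Unloading: uplift u = e ρ_c/ρ_m = 1.16 km × 2.73/3.29 = 0.963 km.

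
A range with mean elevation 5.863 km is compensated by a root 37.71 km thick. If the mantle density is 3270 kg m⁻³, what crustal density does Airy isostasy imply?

2830 kg m⁻³

ρ_c h = (ρ_m − ρ_c) r → ρ_c (h + r) = ρ_m r → ρ_c = ρ_m r / (h + r).
ρ_c = 3270 × 37.71 km / (5.863 km + 37.71 km) = 2830 kg m⁻³.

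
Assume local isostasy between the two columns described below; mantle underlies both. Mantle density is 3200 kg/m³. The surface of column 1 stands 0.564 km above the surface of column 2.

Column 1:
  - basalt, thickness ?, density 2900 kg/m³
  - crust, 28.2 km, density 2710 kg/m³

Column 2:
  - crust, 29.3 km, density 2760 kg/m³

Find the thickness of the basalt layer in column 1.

Take the compensation level at the base of the deeper column (depth z_c below the surface of column 1) and equate Σ ρ_i t_i down to z_c; mantle fills any gap and the z_c terms cancel.
Column 1: x×2900 + 28.2×2710 + (z_c − 28.2 − x)×3200
Column 2: 0.564×0 + 29.3×2760 + (z_c − 0.564 − 29.3)×3200
The z_c×3200 term appears on both sides and cancels. Collect the known terms of each column as K = Σ(ρt)_known − 3200 × (depth of known layers): K_1 = 76422 − 3200×28.2 = −13818; K_2 = 80868 − 3200×(0.564 + 29.3) = −14696.8.
Balance: K_1 − x×(3200 − 2900) = K_2, so x = (K_1 − K_2)/(3200 − 2900) = 878.8/300 = 2.93 km.

2.93 km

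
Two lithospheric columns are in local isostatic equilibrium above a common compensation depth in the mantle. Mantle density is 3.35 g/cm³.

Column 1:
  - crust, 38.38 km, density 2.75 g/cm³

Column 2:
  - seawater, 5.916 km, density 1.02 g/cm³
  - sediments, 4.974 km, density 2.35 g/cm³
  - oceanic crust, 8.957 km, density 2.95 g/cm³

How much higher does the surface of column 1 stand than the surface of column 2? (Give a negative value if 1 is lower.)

For any compensation level in the mantle, the mantle terms cancel and isostasy reduces to e = (Σt_1 − Σt_2) − (Σ(ρt)_1 − Σ(ρt)_2) / ρ_m.
Σt_1 = 38.38 km; Σt_2 = 19.847 km; Σ(ρt)_1 = 105.545; Σ(ρt)_2 = 44.14637 (in km·g/cm³).
e = (38.38 − 19.847) − (105.545 − 44.14637) / 3.35 = 0.205 km.

0.205 km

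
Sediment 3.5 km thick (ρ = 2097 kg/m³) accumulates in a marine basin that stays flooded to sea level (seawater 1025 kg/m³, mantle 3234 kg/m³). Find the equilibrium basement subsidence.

Submarine loading: the sediment displaces seawater, and the subsidence is in turn flooded, so s (ρ_m − ρ_w) = t (ρ_sed − ρ_w).
s = 3.5 km × (2097 − 1025) / (3234 − 1025) = 1.7 km.

1.7 km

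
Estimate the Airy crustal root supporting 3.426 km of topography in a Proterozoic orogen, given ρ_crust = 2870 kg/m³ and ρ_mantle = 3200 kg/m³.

Balancing pressure at the compensation depth: the weight of the topography is balanced by the buoyancy of the root, ρ_c h = (ρ_m − ρ_c) r.
r = h · ρ_c / (ρ_m − ρ_c) = 3.426 km × 2870 / (3200 − 2870) = 29.8 km.

29.8 km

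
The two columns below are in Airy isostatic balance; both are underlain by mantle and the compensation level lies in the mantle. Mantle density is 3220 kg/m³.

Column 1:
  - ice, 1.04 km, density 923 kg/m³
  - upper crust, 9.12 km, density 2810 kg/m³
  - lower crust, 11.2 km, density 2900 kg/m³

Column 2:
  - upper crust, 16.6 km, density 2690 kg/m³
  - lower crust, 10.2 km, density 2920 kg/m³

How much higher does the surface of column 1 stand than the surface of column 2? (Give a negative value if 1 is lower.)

−0.666 km

For any compensation level in the mantle, the mantle terms cancel and isostasy reduces to e = (Σt_1 − Σt_2) − (Σ(ρt)_1 − Σ(ρt)_2) / ρ_m.
Σt_1 = 21.36 km; Σt_2 = 26.8 km; Σ(ρt)_1 = 59067.12; Σ(ρt)_2 = 74438 (in km·kg/m³).
e = (21.36 − 26.8) − (59067.12 − 74438) / 3220 = −0.666 km.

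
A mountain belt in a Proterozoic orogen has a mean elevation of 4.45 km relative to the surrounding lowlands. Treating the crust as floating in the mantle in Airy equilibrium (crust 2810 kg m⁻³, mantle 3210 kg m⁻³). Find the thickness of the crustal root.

31.3 km

By Archimedes' principle applied to the lithosphere: the weight of the topography is balanced by the buoyancy of the root, ρ_c h = (ρ_m − ρ_c) r.
r = h · ρ_c / (ρ_m − ρ_c) = 4.45 km × 2810 / (3210 − 2810) = 31.3 km.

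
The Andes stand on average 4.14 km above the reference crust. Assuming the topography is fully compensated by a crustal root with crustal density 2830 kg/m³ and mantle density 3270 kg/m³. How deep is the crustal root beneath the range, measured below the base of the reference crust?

Isostatic balance requires: the weight of the topography is balanced by the buoyancy of the root, ρ_c h = (ρ_m − ρ_c) r.
r = h · ρ_c / (ρ_m − ρ_c) = 4.14 km × 2830 / (3270 − 2830) = 26.6 km.

26.6 km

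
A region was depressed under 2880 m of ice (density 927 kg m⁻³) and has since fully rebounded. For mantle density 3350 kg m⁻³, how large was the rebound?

797 m

Removing the load lets mantle flow back in; uplift u satisfies ρ_ice t = ρ_m u.
u = t ρ_ice/ρ_m = 2880 m × 927/3350 = 797 m.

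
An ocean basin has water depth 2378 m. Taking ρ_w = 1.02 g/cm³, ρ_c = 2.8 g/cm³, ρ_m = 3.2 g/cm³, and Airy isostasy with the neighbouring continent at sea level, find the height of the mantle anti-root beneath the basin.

In Airy isostatic equilibrium: replacing crust with seawater at the top is compensated by replacing crust with mantle at the base: d (ρ_c − ρ_w) = a (ρ_m − ρ_c).
a = d (ρ_c − ρ_w)/(ρ_m − ρ_c) = 2378 m × 1.78/0.4 = 10600 m.

10600 m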